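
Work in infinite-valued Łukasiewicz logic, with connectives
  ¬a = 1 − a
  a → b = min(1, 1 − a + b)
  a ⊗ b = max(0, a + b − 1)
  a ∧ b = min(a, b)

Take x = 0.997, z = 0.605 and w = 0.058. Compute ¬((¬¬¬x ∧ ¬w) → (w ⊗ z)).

¬x = 1 − 0.997 = 0.003
¬¬x = 1 − 0.003 = 0.997
¬¬¬x = 1 − 0.997 = 0.003
¬w = 1 − 0.058 = 0.942
¬¬¬x ∧ ¬w = min(0.003, 0.942) = 0.003
w ⊗ z = max(0, 0.058 + 0.605 − 1) = max(0, -0.337) = 0.000
(¬¬¬x ∧ ¬w) → (w ⊗ z) = min(1, 1 − 0.003 + 0.000) = min(1, 0.997) = 0.997
¬((¬¬¬x ∧ ¬w) → (w ⊗ z)) = 1 − 0.997 = 0.003

0.003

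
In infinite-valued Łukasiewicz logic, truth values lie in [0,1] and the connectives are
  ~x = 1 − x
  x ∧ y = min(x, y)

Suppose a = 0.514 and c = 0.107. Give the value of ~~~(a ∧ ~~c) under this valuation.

0.893

~c = 1 − 0.107 = 0.893
~~c = 1 − 0.893 = 0.107
a ∧ ~~c = min(0.514, 0.107) = 0.107
~(a ∧ ~~c) = 1 − 0.107 = 0.893
~~(a ∧ ~~c) = 1 − 0.893 = 0.107
~~~(a ∧ ~~c) = 1 − 0.107 = 0.893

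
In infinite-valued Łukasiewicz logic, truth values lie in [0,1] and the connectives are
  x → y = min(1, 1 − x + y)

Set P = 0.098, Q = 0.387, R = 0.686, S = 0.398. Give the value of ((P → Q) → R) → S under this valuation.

P → Q = min(1, 1 − 0.098 + 0.387) = min(1, 1.289) = 1.000
(P → Q) → R = min(1, 1 − 1.000 + 0.686) = min(1, 0.686) = 0.686
((P → Q) → R) → S = min(1, 1 − 0.686 + 0.398) = min(1, 0.712) = 0.712

0.712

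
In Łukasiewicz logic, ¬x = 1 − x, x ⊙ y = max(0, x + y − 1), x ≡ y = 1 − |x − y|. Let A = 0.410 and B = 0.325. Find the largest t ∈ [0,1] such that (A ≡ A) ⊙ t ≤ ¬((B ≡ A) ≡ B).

0.590

A ≡ A = 1 − |0.410 − 0.410| = 1 − 0.000 = 1.000
So the left factor is A ≡ A = 1.000.
B ≡ A = 1 − |0.325 − 0.410| = 1 − 0.085 = 0.915
(B ≡ A) ≡ B = 1 − |0.915 − 0.325| = 1 − 0.590 = 0.410
¬((B ≡ A) ≡ B) = 1 − 0.410 = 0.590
So the right-hand bound is ¬((B ≡ A) ≡ B) = 0.590.
The residuum of the Łukasiewicz t-norm gives the supremum: min(1, 1 − 1.000 + 0.590).
1 − 1.000 + 0.590 = 0.590, so t = min(1, 0.590) = 0.590.
Check: 1.000 ⊙ 0.590 = max(0, 0.590) = 0.590 ≤ 0.590.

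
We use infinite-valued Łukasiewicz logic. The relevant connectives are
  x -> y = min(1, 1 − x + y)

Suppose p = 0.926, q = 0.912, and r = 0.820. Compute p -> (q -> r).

q -> r = min(1, 1 − 0.912 + 0.820) = min(1, 0.908) = 0.908
p -> (q -> r) = min(1, 1 − 0.926 + 0.908) = min(1, 0.982) = 0.982

0.982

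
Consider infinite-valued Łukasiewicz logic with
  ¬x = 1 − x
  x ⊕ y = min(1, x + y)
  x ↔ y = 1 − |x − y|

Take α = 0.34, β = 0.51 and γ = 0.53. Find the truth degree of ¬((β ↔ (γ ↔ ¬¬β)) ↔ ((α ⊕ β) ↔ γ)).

¬β = 1 − 0.51 = 0.49
¬¬β = 1 − 0.49 = 0.51
γ ↔ ¬¬β = 1 − |0.53 − 0.51| = 1 − 0.02 = 0.98
β ↔ (γ ↔ ¬¬β) = 1 − |0.51 − 0.98| = 1 − 0.47 = 0.53
α ⊕ β = min(1, 0.34 + 0.51) = min(1, 0.85) = 0.85
(α ⊕ β) ↔ γ = 1 − |0.85 − 0.53| = 1 − 0.32 = 0.68
(β ↔ (γ ↔ ¬¬β)) ↔ ((α ⊕ β) ↔ γ) = 1 − |0.53 − 0.68| = 1 − 0.15 = 0.85
¬((β ↔ (γ ↔ ¬¬β)) ↔ ((α ⊕ β) ↔ γ)) = 1 − 0.85 = 0.15

0.15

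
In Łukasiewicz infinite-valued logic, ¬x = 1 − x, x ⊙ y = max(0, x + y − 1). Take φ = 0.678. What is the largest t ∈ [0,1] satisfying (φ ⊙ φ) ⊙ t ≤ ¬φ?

φ ⊙ φ = max(0, 0.678 + 0.678 − 1) = max(0, 0.356) = 0.356
So the left factor is φ ⊙ φ = 0.356.
¬φ = 1 − 0.678 = 0.322
So the right-hand bound is ¬φ = 0.322.
The residuum of the Łukasiewicz t-norm gives the supremum: min(1, 1 − 0.356 + 0.322).
1 − 0.356 + 0.322 = 0.966, so t = min(1, 0.966) = 0.966.
Check: 0.356 ⊙ 0.966 = max(0, 0.322) = 0.322 ≤ 0.322.

0.966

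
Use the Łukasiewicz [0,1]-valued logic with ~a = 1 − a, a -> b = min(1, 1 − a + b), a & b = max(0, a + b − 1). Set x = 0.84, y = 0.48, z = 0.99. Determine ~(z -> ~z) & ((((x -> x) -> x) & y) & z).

0.29

~z = 1 − 0.99 = 0.01
z -> ~z = min(1, 1 − 0.99 + 0.01) = min(1, 0.02) = 0.02
~(z -> ~z) = 1 − 0.02 = 0.98
x -> x = min(1, 1 − 0.84 + 0.84) = min(1, 1.00) = 1.00
(x -> x) -> x = min(1, 1 − 1.00 + 0.84) = min(1, 0.84) = 0.84
((x -> x) -> x) & y = max(0, 0.84 + 0.48 − 1) = max(0, 0.32) = 0.32
(((x -> x) -> x) & y) & z = max(0, 0.32 + 0.99 − 1) = max(0, 0.31) = 0.31
~(z -> ~z) & ((((x -> x) -> x) & y) & z) = max(0, 0.98 + 0.31 − 1) = max(0, 0.29) = 0.29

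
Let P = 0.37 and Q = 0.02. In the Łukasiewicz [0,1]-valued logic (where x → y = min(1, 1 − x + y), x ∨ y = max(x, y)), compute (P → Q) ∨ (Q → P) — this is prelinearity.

P → Q = min(1, 1 − 0.37 + 0.02) = min(1, 0.65) = 0.65
Q → P = min(1, 1 − 0.02 + 0.37) = min(1, 1.35) = 1.00
(P → Q) ∨ (Q → P) = max(0.65, 1.00) = 1.00
(As expected: a Ł∞-tautology — holds in every MV-chain.)

1.00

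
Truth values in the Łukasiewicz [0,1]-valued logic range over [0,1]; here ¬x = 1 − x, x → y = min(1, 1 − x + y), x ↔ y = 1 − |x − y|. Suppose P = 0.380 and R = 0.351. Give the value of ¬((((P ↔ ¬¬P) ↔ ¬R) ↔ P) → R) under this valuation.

0.380

¬P = 1 − 0.380 = 0.620
¬¬P = 1 − 0.620 = 0.380
P ↔ ¬¬P = 1 − |0.380 − 0.380| = 1 − 0.000 = 1.000
¬R = 1 − 0.351 = 0.649
(P ↔ ¬¬P) ↔ ¬R = 1 − |1.000 − 0.649| = 1 − 0.351 = 0.649
((P ↔ ¬¬P) ↔ ¬R) ↔ P = 1 − |0.649 − 0.380| = 1 − 0.269 = 0.731
(((P ↔ ¬¬P) ↔ ¬R) ↔ P) → R = min(1, 1 − 0.731 + 0.351) = min(1, 0.620) = 0.620
¬((((P ↔ ¬¬P) ↔ ¬R) ↔ P) → R) = 1 − 0.620 = 0.380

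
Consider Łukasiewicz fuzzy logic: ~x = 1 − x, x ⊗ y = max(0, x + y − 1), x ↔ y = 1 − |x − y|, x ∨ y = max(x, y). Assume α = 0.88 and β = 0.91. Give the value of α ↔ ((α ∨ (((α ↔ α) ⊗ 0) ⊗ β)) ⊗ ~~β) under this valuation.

0.91

α ↔ α = 1 − |0.88 − 0.88| = 1 − 0.00 = 1.00
(α ↔ α) ⊗ 0 = max(0, 1.00 + 0.00 − 1) = max(0, 0.00) = 0.00
((α ↔ α) ⊗ 0) ⊗ β = max(0, 0.00 + 0.91 − 1) = max(0, -0.09) = 0.00
α ∨ (((α ↔ α) ⊗ 0) ⊗ β) = max(0.88, 0.00) = 0.88
~β = 1 − 0.91 = 0.09
~~β = 1 − 0.09 = 0.91
(α ∨ (((α ↔ α) ⊗ 0) ⊗ β)) ⊗ ~~β = max(0, 0.88 + 0.91 − 1) = max(0, 0.79) = 0.79
α ↔ ((α ∨ (((α ↔ α) ⊗ 0) ⊗ β)) ⊗ ~~β) = 1 − |0.88 − 0.79| = 1 − 0.09 = 0.91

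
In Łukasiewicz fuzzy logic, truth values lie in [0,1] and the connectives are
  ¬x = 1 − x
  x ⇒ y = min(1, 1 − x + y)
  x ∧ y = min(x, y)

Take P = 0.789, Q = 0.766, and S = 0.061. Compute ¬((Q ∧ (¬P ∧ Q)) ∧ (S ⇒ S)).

0.789

¬P = 1 − 0.789 = 0.211
¬P ∧ Q = min(0.211, 0.766) = 0.211
Q ∧ (¬P ∧ Q) = min(0.766, 0.211) = 0.211
S ⇒ S = min(1, 1 − 0.061 + 0.061) = min(1, 1.000) = 1.000
(Q ∧ (¬P ∧ Q)) ∧ (S ⇒ S) = min(0.211, 1.000) = 0.211
¬((Q ∧ (¬P ∧ Q)) ∧ (S ⇒ S)) = 1 − 0.211 = 0.789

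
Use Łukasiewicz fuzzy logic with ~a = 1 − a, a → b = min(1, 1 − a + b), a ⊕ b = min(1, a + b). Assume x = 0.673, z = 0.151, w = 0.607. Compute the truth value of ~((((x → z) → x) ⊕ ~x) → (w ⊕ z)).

0.242

x → z = min(1, 1 − 0.673 + 0.151) = min(1, 0.478) = 0.478
(x → z) → x = min(1, 1 − 0.478 + 0.673) = min(1, 1.195) = 1.000
~x = 1 − 0.673 = 0.327
((x → z) → x) ⊕ ~x = min(1, 1.000 + 0.327) = min(1, 1.327) = 1.000
w ⊕ z = min(1, 0.607 + 0.151) = min(1, 0.758) = 0.758
(((x → z) → x) ⊕ ~x) → (w ⊕ z) = min(1, 1 − 1.000 + 0.758) = min(1, 0.758) = 0.758
~((((x → z) → x) ⊕ ~x) → (w ⊕ z)) = 1 − 0.758 = 0.242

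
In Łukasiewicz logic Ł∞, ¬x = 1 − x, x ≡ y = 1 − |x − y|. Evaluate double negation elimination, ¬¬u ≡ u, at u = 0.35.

1.00

¬u = 1 − 0.35 = 0.65
¬¬u = 1 − 0.65 = 0.35
¬¬u ≡ u = 1 − |0.35 − 0.35| = 1 − 0.00 = 1.00
(As expected: always 1 in Ł∞ since negation is involutive.)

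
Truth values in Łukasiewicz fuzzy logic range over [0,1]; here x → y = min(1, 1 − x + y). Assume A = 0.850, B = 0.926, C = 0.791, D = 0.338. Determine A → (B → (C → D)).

0.771

C → D = min(1, 1 − 0.791 + 0.338) = min(1, 0.547) = 0.547
B → (C → D) = min(1, 1 − 0.926 + 0.547) = min(1, 0.621) = 0.621
A → (B → (C → D)) = min(1, 1 − 0.850 + 0.621) = min(1, 0.771) = 0.771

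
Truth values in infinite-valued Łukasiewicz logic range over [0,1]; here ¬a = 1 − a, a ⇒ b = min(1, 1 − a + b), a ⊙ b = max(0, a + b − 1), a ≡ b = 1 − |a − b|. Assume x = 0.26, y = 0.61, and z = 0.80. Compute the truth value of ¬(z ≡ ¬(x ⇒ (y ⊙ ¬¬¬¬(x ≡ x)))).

0.80

x ≡ x = 1 − |0.26 − 0.26| = 1 − 0.00 = 1.00
¬(x ≡ x) = 1 − 1.00 = 0.00
¬¬(x ≡ x) = 1 − 0.00 = 1.00
¬¬¬(x ≡ x) = 1 − 1.00 = 0.00
¬¬¬¬(x ≡ x) = 1 − 0.00 = 1.00
y ⊙ ¬¬¬¬(x ≡ x) = max(0, 0.61 + 1.00 − 1) = max(0, 0.61) = 0.61
x ⇒ (y ⊙ ¬¬¬¬(x ≡ x)) = min(1, 1 − 0.26 + 0.61) = min(1, 1.35) = 1.00
¬(x ⇒ (y ⊙ ¬¬¬¬(x ≡ x))) = 1 − 1.00 = 0.00
z ≡ ¬(x ⇒ (y ⊙ ¬¬¬¬(x ≡ x))) = 1 − |0.80 − 0.00| = 1 − 0.80 = 0.20
¬(z ≡ ¬(x ⇒ (y ⊙ ¬¬¬¬(x ≡ x)))) = 1 − 0.20 = 0.80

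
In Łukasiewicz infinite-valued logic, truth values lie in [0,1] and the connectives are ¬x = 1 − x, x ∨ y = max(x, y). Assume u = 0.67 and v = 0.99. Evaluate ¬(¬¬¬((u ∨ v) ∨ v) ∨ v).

0.01

u ∨ v = max(0.67, 0.99) = 0.99
(u ∨ v) ∨ v = max(0.99, 0.99) = 0.99
¬((u ∨ v) ∨ v) = 1 − 0.99 = 0.01
¬¬((u ∨ v) ∨ v) = 1 − 0.01 = 0.99
¬¬¬((u ∨ v) ∨ v) = 1 − 0.99 = 0.01
¬¬¬((u ∨ v) ∨ v) ∨ v = max(0.01, 0.99) = 0.99
¬(¬¬¬((u ∨ v) ∨ v) ∨ v) = 1 − 0.99 = 0.01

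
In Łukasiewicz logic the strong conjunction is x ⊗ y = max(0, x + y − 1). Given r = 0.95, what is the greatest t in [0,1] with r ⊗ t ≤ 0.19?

0.24

The residuum of the Łukasiewicz t-norm gives the supremum: min(1, 1 − 0.95 + 0.19).
1 − 0.95 + 0.19 = 0.24, so t = min(1, 0.24) = 0.24.
Check: 0.95 ⊗ 0.24 = max(0, 0.19) = 0.19 ≤ 0.19.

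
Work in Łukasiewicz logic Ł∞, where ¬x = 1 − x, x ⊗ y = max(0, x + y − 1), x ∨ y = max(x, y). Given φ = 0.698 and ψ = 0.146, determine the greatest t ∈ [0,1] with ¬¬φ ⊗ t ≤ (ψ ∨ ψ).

¬φ = 1 − 0.698 = 0.302
¬¬φ = 1 − 0.302 = 0.698
So the left factor is ¬¬φ = 0.698.
ψ ∨ ψ = max(0.146, 0.146) = 0.146
So the right-hand bound is ψ ∨ ψ = 0.146.
The residuum of the Łukasiewicz t-norm gives the supremum: min(1, 1 − 0.698 + 0.146).
1 − 0.698 + 0.146 = 0.448, so t = min(1, 0.448) = 0.448.
Check: 0.698 ⊗ 0.448 = max(0, 0.146) = 0.146 ≤ 0.146.

0.448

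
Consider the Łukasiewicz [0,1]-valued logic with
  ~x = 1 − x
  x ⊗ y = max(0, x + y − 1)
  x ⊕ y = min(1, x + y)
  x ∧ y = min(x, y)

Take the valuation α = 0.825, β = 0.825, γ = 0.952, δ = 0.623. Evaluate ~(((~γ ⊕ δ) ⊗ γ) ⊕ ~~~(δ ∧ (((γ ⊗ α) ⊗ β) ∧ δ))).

~γ = 1 − 0.952 = 0.048
~γ ⊕ δ = min(1, 0.048 + 0.623) = min(1, 0.671) = 0.671
(~γ ⊕ δ) ⊗ γ = max(0, 0.671 + 0.952 − 1) = max(0, 0.623) = 0.623
γ ⊗ α = max(0, 0.952 + 0.825 − 1) = max(0, 0.777) = 0.777
(γ ⊗ α) ⊗ β = max(0, 0.777 + 0.825 − 1) = max(0, 0.602) = 0.602
((γ ⊗ α) ⊗ β) ∧ δ = min(0.602, 0.623) = 0.602
δ ∧ (((γ ⊗ α) ⊗ β) ∧ δ) = min(0.623, 0.602) = 0.602
~(δ ∧ (((γ ⊗ α) ⊗ β) ∧ δ)) = 1 − 0.602 = 0.398
~~(δ ∧ (((γ ⊗ α) ⊗ β) ∧ δ)) = 1 − 0.398 = 0.602
~~~(δ ∧ (((γ ⊗ α) ⊗ β) ∧ δ)) = 1 − 0.602 = 0.398
((~γ ⊕ δ) ⊗ γ) ⊕ ~~~(δ ∧ (((γ ⊗ α) ⊗ β) ∧ δ)) = min(1, 0.623 + 0.398) = min(1, 1.021) = 1.000
~(((~γ ⊕ δ) ⊗ γ) ⊕ ~~~(δ ∧ (((γ ⊗ α) ⊗ β) ∧ δ))) = 1 − 1.000 = 0.000

0.000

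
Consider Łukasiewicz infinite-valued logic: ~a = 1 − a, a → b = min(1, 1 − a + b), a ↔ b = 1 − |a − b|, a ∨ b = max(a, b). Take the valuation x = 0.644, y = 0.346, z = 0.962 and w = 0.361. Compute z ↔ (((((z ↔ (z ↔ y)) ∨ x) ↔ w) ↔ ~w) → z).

0.962

z ↔ y = 1 − |0.962 − 0.346| = 1 − 0.616 = 0.384
z ↔ (z ↔ y) = 1 − |0.962 − 0.384| = 1 − 0.578 = 0.422
(z ↔ (z ↔ y)) ∨ x = max(0.422, 0.644) = 0.644
((z ↔ (z ↔ y)) ∨ x) ↔ w = 1 − |0.644 − 0.361| = 1 − 0.283 = 0.717
~w = 1 − 0.361 = 0.639
(((z ↔ (z ↔ y)) ∨ x) ↔ w) ↔ ~w = 1 − |0.717 − 0.639| = 1 − 0.078 = 0.922
((((z ↔ (z ↔ y)) ∨ x) ↔ w) ↔ ~w) → z = min(1, 1 − 0.922 + 0.962) = min(1, 1.040) = 1.000
z ↔ (((((z ↔ (z ↔ y)) ∨ x) ↔ w) ↔ ~w) → z) = 1 − |0.962 − 1.000| = 1 − 0.038 = 0.962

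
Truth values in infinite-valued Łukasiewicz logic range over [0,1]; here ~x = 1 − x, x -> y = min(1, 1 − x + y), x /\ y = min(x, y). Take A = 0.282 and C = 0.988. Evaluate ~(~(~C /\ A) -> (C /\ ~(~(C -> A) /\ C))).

~C = 1 − 0.988 = 0.012
~C /\ A = min(0.012, 0.282) = 0.012
~(~C /\ A) = 1 − 0.012 = 0.988
C -> A = min(1, 1 − 0.988 + 0.282) = min(1, 0.294) = 0.294
~(C -> A) = 1 − 0.294 = 0.706
~(C -> A) /\ C = min(0.706, 0.988) = 0.706
~(~(C -> A) /\ C) = 1 − 0.706 = 0.294
C /\ ~(~(C -> A) /\ C) = min(0.988, 0.294) = 0.294
~(~C /\ A) -> (C /\ ~(~(C -> A) /\ C)) = min(1, 1 − 0.988 + 0.294) = min(1, 0.306) = 0.306
~(~(~C /\ A) -> (C /\ ~(~(C -> A) /\ C))) = 1 − 0.306 = 0.694

0.694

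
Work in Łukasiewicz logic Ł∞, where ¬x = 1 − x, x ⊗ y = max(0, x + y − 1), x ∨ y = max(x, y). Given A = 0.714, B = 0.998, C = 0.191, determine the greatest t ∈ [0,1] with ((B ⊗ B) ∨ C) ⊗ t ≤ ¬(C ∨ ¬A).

0.718

B ⊗ B = max(0, 0.998 + 0.998 − 1) = max(0, 0.996) = 0.996
(B ⊗ B) ∨ C = max(0.996, 0.191) = 0.996
So the left factor is (B ⊗ B) ∨ C = 0.996.
¬A = 1 − 0.714 = 0.286
C ∨ ¬A = max(0.191, 0.286) = 0.286
¬(C ∨ ¬A) = 1 − 0.286 = 0.714
So the right-hand bound is ¬(C ∨ ¬A) = 0.714.
The residuum of the Łukasiewicz t-norm gives the supremum: min(1, 1 − 0.996 + 0.714).
1 − 0.996 + 0.714 = 0.718, so t = min(1, 0.718) = 0.718.
Check: 0.996 ⊗ 0.718 = max(0, 0.714) = 0.714 ≤ 0.714.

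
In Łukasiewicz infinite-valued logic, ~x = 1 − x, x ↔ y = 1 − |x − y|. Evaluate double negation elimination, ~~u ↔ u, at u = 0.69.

~u = 1 − 0.69 = 0.31
~~u = 1 − 0.31 = 0.69
~~u ↔ u = 1 − |0.69 − 0.69| = 1 − 0.00 = 1.00
(As expected: always 1 in Ł∞ since negation is involutive.)

1.00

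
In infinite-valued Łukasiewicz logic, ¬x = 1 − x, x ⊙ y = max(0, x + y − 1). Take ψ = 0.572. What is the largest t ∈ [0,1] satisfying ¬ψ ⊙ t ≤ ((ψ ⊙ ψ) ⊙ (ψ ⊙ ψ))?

¬ψ = 1 − 0.572 = 0.428
So the left factor is ¬ψ = 0.428.
ψ ⊙ ψ = max(0, 0.572 + 0.572 − 1) = max(0, 0.144) = 0.144
(ψ ⊙ ψ) ⊙ (ψ ⊙ ψ) = max(0, 0.144 + 0.144 − 1) = max(0, -0.712) = 0.000
So the right-hand bound is (ψ ⊙ ψ) ⊙ (ψ ⊙ ψ) = 0.000.
The residuum of the Łukasiewicz t-norm gives the supremum: min(1, 1 − 0.428 + 0.000).
1 − 0.428 + 0.000 = 0.572, so t = min(1, 0.572) = 0.572.
Check: 0.428 ⊙ 0.572 = max(0, 0.000) = 0.000 ≤ 0.000.

0.572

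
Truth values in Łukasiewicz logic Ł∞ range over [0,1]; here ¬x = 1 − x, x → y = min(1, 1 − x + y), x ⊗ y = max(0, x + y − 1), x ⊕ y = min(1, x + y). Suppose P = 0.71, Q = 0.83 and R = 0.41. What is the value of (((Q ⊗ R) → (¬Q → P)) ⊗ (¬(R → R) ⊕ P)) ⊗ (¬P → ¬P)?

0.71

Q ⊗ R = max(0, 0.83 + 0.41 − 1) = max(0, 0.24) = 0.24
¬Q = 1 − 0.83 = 0.17
¬Q → P = min(1, 1 − 0.17 + 0.71) = min(1, 1.54) = 1.00
(Q ⊗ R) → (¬Q → P) = min(1, 1 − 0.24 + 1.00) = min(1, 1.76) = 1.00
R → R = min(1, 1 − 0.41 + 0.41) = min(1, 1.00) = 1.00
¬(R → R) = 1 − 1.00 = 0.00
¬(R → R) ⊕ P = min(1, 0.00 + 0.71) = min(1, 0.71) = 0.71
((Q ⊗ R) → (¬Q → P)) ⊗ (¬(R → R) ⊕ P) = max(0, 1.00 + 0.71 − 1) = max(0, 0.71) = 0.71
¬P = 1 − 0.71 = 0.29
¬P → ¬P = min(1, 1 − 0.29 + 0.29) = min(1, 1.00) = 1.00
(((Q ⊗ R) → (¬Q → P)) ⊗ (¬(R → R) ⊕ P)) ⊗ (¬P → ¬P) = max(0, 0.71 + 1.00 − 1) = max(0, 0.71) = 0.71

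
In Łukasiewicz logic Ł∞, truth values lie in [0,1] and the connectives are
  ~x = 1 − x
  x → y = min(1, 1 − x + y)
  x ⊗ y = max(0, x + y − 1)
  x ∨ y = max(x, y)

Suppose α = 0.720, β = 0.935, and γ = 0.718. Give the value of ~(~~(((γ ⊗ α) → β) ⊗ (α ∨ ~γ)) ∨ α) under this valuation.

0.280

γ ⊗ α = max(0, 0.718 + 0.720 − 1) = max(0, 0.438) = 0.438
(γ ⊗ α) → β = min(1, 1 − 0.438 + 0.935) = min(1, 1.497) = 1.000
~γ = 1 − 0.718 = 0.282
α ∨ ~γ = max(0.720, 0.282) = 0.720
((γ ⊗ α) → β) ⊗ (α ∨ ~γ) = max(0, 1.000 + 0.720 − 1) = max(0, 0.720) = 0.720
~(((γ ⊗ α) → β) ⊗ (α ∨ ~γ)) = 1 − 0.720 = 0.280
~~(((γ ⊗ α) → β) ⊗ (α ∨ ~γ)) = 1 − 0.280 = 0.720
~~(((γ ⊗ α) → β) ⊗ (α ∨ ~γ)) ∨ α = max(0.720, 0.720) = 0.720
~(~~(((γ ⊗ α) → β) ⊗ (α ∨ ~γ)) ∨ α) = 1 − 0.720 = 0.280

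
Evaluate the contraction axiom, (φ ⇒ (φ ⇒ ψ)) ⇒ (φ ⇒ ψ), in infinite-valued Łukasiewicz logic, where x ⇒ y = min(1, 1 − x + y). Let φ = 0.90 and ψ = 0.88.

φ ⇒ ψ = min(1, 1 − 0.90 + 0.88) = min(1, 0.98) = 0.98
φ ⇒ (φ ⇒ ψ) = min(1, 1 − 0.90 + 0.98) = min(1, 1.08) = 1.00
(φ ⇒ (φ ⇒ ψ)) ⇒ (φ ⇒ ψ) = min(1, 1 − 1.00 + 0.98) = min(1, 0.98) = 0.98
(The value 0.98 < 1 shows this instance is not satisfied; fails in Ł∞ (the t-norm is not idempotent).)

0.98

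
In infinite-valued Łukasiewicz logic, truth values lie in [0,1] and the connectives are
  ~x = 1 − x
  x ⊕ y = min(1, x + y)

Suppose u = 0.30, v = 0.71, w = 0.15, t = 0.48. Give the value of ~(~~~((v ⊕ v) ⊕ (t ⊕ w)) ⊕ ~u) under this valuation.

0.30

v ⊕ v = min(1, 0.71 + 0.71) = min(1, 1.42) = 1.00
t ⊕ w = min(1, 0.48 + 0.15) = min(1, 0.63) = 0.63
(v ⊕ v) ⊕ (t ⊕ w) = min(1, 1.00 + 0.63) = min(1, 1.63) = 1.00
~((v ⊕ v) ⊕ (t ⊕ w)) = 1 − 1.00 = 0.00
~~((v ⊕ v) ⊕ (t ⊕ w)) = 1 − 0.00 = 1.00
~~~((v ⊕ v) ⊕ (t ⊕ w)) = 1 − 1.00 = 0.00
~u = 1 − 0.30 = 0.70
~~~((v ⊕ v) ⊕ (t ⊕ w)) ⊕ ~u = min(1, 0.00 + 0.70) = min(1, 0.70) = 0.70
~(~~~((v ⊕ v) ⊕ (t ⊕ w)) ⊕ ~u) = 1 − 0.70 = 0.30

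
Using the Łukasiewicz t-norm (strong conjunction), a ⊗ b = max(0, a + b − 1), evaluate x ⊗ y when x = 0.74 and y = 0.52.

0.26

x ⊗ y = max(0, 0.74 + 0.52 − 1) = max(0, 0.26) = 0.26
For comparison, the Gödel (minimum) t-norm min(a, b) would give 0.52.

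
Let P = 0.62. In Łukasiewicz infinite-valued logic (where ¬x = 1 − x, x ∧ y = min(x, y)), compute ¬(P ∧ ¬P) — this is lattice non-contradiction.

¬P = 1 − 0.62 = 0.38
P ∧ ¬P = min(0.62, 0.38) = 0.38
¬(P ∧ ¬P) = 1 − 0.38 = 0.62
(The value 0.62 < 1 shows this instance is not satisfied; not a Ł∞-tautology — its value is 1 − min(a, 1−a).)

0.62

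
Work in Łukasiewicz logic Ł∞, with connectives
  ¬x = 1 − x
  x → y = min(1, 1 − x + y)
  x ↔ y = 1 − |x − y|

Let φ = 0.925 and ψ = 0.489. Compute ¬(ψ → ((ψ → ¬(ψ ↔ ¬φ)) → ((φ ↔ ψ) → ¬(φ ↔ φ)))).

0.000

¬φ = 1 − 0.925 = 0.075
ψ ↔ ¬φ = 1 − |0.489 − 0.075| = 1 − 0.414 = 0.586
¬(ψ ↔ ¬φ) = 1 − 0.586 = 0.414
ψ → ¬(ψ ↔ ¬φ) = min(1, 1 − 0.489 + 0.414) = min(1, 0.925) = 0.925
φ ↔ ψ = 1 − |0.925 − 0.489| = 1 − 0.436 = 0.564
φ ↔ φ = 1 − |0.925 − 0.925| = 1 − 0.000 = 1.000
¬(φ ↔ φ) = 1 − 1.000 = 0.000
(φ ↔ ψ) → ¬(φ ↔ φ) = min(1, 1 − 0.564 + 0.000) = min(1, 0.436) = 0.436
(ψ → ¬(ψ ↔ ¬φ)) → ((φ ↔ ψ) → ¬(φ ↔ φ)) = min(1, 1 − 0.925 + 0.436) = min(1, 0.511) = 0.511
ψ → ((ψ → ¬(ψ ↔ ¬φ)) → ((φ ↔ ψ) → ¬(φ ↔ φ))) = min(1, 1 − 0.489 + 0.511) = min(1, 1.022) = 1.000
¬(ψ → ((ψ → ¬(ψ ↔ ¬φ)) → ((φ ↔ ψ) → ¬(φ ↔ φ)))) = 1 − 1.000 = 0.000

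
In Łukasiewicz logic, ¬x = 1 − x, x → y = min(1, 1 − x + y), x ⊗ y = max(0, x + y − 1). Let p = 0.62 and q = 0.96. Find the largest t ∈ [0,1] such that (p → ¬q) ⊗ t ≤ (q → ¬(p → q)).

¬q = 1 − 0.96 = 0.04
p → ¬q = min(1, 1 − 0.62 + 0.04) = min(1, 0.42) = 0.42
So the left factor is p → ¬q = 0.42.
p → q = min(1, 1 − 0.62 + 0.96) = min(1, 1.34) = 1.00
¬(p → q) = 1 − 1.00 = 0.00
q → ¬(p → q) = min(1, 1 − 0.96 + 0.00) = min(1, 0.04) = 0.04
So the right-hand bound is q → ¬(p → q) = 0.04.
The residuum of the Łukasiewicz t-norm gives the supremum: min(1, 1 − 0.42 + 0.04).
1 − 0.42 + 0.04 = 0.62, so t = min(1, 0.62) = 0.62.
Check: 0.42 ⊗ 0.62 = max(0, 0.04) = 0.04 ≤ 0.04.

0.62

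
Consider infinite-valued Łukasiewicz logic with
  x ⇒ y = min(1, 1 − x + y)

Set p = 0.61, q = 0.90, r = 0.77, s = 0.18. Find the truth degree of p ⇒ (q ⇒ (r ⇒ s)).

0.90

r ⇒ s = min(1, 1 − 0.77 + 0.18) = min(1, 0.41) = 0.41
q ⇒ (r ⇒ s) = min(1, 1 − 0.90 + 0.41) = min(1, 0.51) = 0.51
p ⇒ (q ⇒ (r ⇒ s)) = min(1, 1 − 0.61 + 0.51) = min(1, 0.90) = 0.90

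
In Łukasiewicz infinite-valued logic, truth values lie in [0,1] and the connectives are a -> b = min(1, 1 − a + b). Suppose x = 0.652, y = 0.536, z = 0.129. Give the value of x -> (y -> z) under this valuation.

y -> z = min(1, 1 − 0.536 + 0.129) = min(1, 0.593) = 0.593
x -> (y -> z) = min(1, 1 − 0.652 + 0.593) = min(1, 0.941) = 0.941

0.941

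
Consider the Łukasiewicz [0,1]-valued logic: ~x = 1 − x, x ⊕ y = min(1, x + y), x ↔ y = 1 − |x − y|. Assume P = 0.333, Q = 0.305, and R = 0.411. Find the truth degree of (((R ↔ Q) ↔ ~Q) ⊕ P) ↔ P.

R ↔ Q = 1 − |0.411 − 0.305| = 1 − 0.106 = 0.894
~Q = 1 − 0.305 = 0.695
(R ↔ Q) ↔ ~Q = 1 − |0.894 − 0.695| = 1 − 0.199 = 0.801
((R ↔ Q) ↔ ~Q) ⊕ P = min(1, 0.801 + 0.333) = min(1, 1.134) = 1.000
(((R ↔ Q) ↔ ~Q) ⊕ P) ↔ P = 1 − |1.000 − 0.333| = 1 − 0.667 = 0.333

0.333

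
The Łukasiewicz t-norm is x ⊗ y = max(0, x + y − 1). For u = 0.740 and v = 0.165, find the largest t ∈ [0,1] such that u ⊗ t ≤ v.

The residuum of the Łukasiewicz t-norm gives the supremum: min(1, 1 − 0.740 + 0.165).
1 − 0.740 + 0.165 = 0.425, so t = min(1, 0.425) = 0.425.
Check: 0.740 ⊗ 0.425 = max(0, 0.165) = 0.165 ≤ 0.165.

0.425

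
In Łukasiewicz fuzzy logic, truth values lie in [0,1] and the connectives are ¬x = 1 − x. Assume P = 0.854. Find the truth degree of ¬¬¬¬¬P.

¬P = 1 − 0.854 = 0.146
¬¬P = 1 − 0.146 = 0.854
¬¬¬P = 1 − 0.854 = 0.146
¬¬¬¬P = 1 − 0.146 = 0.854
¬¬¬¬¬P = 1 − 0.854 = 0.146

0.146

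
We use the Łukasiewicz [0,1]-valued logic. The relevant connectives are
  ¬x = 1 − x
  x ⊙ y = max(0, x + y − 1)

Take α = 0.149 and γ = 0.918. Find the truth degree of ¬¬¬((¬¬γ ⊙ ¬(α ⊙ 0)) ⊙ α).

0.933

¬γ = 1 − 0.918 = 0.082
¬¬γ = 1 − 0.082 = 0.918
α ⊙ 0 = max(0, 0.149 + 0.000 − 1) = max(0, -0.851) = 0.000
¬(α ⊙ 0) = 1 − 0.000 = 1.000
¬¬γ ⊙ ¬(α ⊙ 0) = max(0, 0.918 + 1.000 − 1) = max(0, 0.918) = 0.918
(¬¬γ ⊙ ¬(α ⊙ 0)) ⊙ α = max(0, 0.918 + 0.149 − 1) = max(0, 0.067) = 0.067
¬((¬¬γ ⊙ ¬(α ⊙ 0)) ⊙ α) = 1 − 0.067 = 0.933
¬¬((¬¬γ ⊙ ¬(α ⊙ 0)) ⊙ α) = 1 − 0.933 = 0.067
¬¬¬((¬¬γ ⊙ ¬(α ⊙ 0)) ⊙ α) = 1 − 0.067 = 0.933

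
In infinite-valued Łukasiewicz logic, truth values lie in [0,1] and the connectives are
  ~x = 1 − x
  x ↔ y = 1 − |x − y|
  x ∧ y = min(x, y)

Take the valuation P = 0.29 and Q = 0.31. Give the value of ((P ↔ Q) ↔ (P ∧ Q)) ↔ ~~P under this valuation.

0.98

P ↔ Q = 1 − |0.29 − 0.31| = 1 − 0.02 = 0.98
P ∧ Q = min(0.29, 0.31) = 0.29
(P ↔ Q) ↔ (P ∧ Q) = 1 − |0.98 − 0.29| = 1 − 0.69 = 0.31
~P = 1 − 0.29 = 0.71
~~P = 1 − 0.71 = 0.29
((P ↔ Q) ↔ (P ∧ Q)) ↔ ~~P = 1 − |0.31 − 0.29| = 1 − 0.02 = 0.98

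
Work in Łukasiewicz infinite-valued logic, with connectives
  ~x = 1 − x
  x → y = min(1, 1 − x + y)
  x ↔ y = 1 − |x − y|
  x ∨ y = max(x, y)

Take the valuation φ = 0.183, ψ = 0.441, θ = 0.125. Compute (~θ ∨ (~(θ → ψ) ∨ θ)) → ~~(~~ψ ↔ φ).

0.867

~θ = 1 − 0.125 = 0.875
θ → ψ = min(1, 1 − 0.125 + 0.441) = min(1, 1.316) = 1.000
~(θ → ψ) = 1 − 1.000 = 0.000
~(θ → ψ) ∨ θ = max(0.000, 0.125) = 0.125
~θ ∨ (~(θ → ψ) ∨ θ) = max(0.875, 0.125) = 0.875
~ψ = 1 − 0.441 = 0.559
~~ψ = 1 − 0.559 = 0.441
~~ψ ↔ φ = 1 − |0.441 − 0.183| = 1 − 0.258 = 0.742
~(~~ψ ↔ φ) = 1 − 0.742 = 0.258
~~(~~ψ ↔ φ) = 1 − 0.258 = 0.742
(~θ ∨ (~(θ → ψ) ∨ θ)) → ~~(~~ψ ↔ φ) = min(1, 1 − 0.875 + 0.742) = min(1, 0.867) = 0.867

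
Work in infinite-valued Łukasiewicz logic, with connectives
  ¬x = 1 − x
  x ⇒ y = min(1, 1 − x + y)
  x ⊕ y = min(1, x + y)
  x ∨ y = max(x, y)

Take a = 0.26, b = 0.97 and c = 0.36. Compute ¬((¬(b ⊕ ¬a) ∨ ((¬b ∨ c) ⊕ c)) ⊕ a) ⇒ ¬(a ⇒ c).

¬a = 1 − 0.26 = 0.74
b ⊕ ¬a = min(1, 0.97 + 0.74) = min(1, 1.71) = 1.00
¬(b ⊕ ¬a) = 1 − 1.00 = 0.00
¬b = 1 − 0.97 = 0.03
¬b ∨ c = max(0.03, 0.36) = 0.36
(¬b ∨ c) ⊕ c = min(1, 0.36 + 0.36) = min(1, 0.72) = 0.72
¬(b ⊕ ¬a) ∨ ((¬b ∨ c) ⊕ c) = max(0.00, 0.72) = 0.72
(¬(b ⊕ ¬a) ∨ ((¬b ∨ c) ⊕ c)) ⊕ a = min(1, 0.72 + 0.26) = min(1, 0.98) = 0.98
¬((¬(b ⊕ ¬a) ∨ ((¬b ∨ c) ⊕ c)) ⊕ a) = 1 − 0.98 = 0.02
a ⇒ c = min(1, 1 − 0.26 + 0.36) = min(1, 1.10) = 1.00
¬(a ⇒ c) = 1 − 1.00 = 0.00
¬((¬(b ⊕ ¬a) ∨ ((¬b ∨ c) ⊕ c)) ⊕ a) ⇒ ¬(a ⇒ c) = min(1, 1 − 0.02 + 0.00) = min(1, 0.98) = 0.98

0.98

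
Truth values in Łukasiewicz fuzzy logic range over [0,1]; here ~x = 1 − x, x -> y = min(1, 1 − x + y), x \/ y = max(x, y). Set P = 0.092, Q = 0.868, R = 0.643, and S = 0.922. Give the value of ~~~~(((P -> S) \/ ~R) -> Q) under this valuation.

0.868

P -> S = min(1, 1 − 0.092 + 0.922) = min(1, 1.830) = 1.000
~R = 1 − 0.643 = 0.357
(P -> S) \/ ~R = max(1.000, 0.357) = 1.000
((P -> S) \/ ~R) -> Q = min(1, 1 − 1.000 + 0.868) = min(1, 0.868) = 0.868
~(((P -> S) \/ ~R) -> Q) = 1 − 0.868 = 0.132
~~(((P -> S) \/ ~R) -> Q) = 1 − 0.132 = 0.868
~~~(((P -> S) \/ ~R) -> Q) = 1 − 0.868 = 0.132
~~~~(((P -> S) \/ ~R) -> Q) = 1 − 0.132 = 0.868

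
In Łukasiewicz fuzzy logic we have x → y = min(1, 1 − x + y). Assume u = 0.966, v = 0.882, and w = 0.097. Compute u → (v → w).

v → w = min(1, 1 − 0.882 + 0.097) = min(1, 0.215) = 0.215
u → (v → w) = min(1, 1 − 0.966 + 0.215) = min(1, 0.249) = 0.249

0.249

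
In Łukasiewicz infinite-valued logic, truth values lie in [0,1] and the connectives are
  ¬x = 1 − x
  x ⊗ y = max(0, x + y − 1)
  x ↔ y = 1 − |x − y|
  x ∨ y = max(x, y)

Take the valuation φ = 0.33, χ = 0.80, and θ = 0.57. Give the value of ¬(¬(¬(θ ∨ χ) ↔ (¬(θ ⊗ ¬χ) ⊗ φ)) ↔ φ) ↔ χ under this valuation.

θ ∨ χ = max(0.57, 0.80) = 0.80
¬(θ ∨ χ) = 1 − 0.80 = 0.20
¬χ = 1 − 0.80 = 0.20
θ ⊗ ¬χ = max(0, 0.57 + 0.20 − 1) = max(0, -0.23) = 0.00
¬(θ ⊗ ¬χ) = 1 − 0.00 = 1.00
¬(θ ⊗ ¬χ) ⊗ φ = max(0, 1.00 + 0.33 − 1) = max(0, 0.33) = 0.33
¬(θ ∨ χ) ↔ (¬(θ ⊗ ¬χ) ⊗ φ) = 1 − |0.20 − 0.33| = 1 − 0.13 = 0.87
¬(¬(θ ∨ χ) ↔ (¬(θ ⊗ ¬χ) ⊗ φ)) = 1 − 0.87 = 0.13
¬(¬(θ ∨ χ) ↔ (¬(θ ⊗ ¬χ) ⊗ φ)) ↔ φ = 1 − |0.13 − 0.33| = 1 − 0.20 = 0.80
¬(¬(¬(θ ∨ χ) ↔ (¬(θ ⊗ ¬χ) ⊗ φ)) ↔ φ) = 1 − 0.80 = 0.20
¬(¬(¬(θ ∨ χ) ↔ (¬(θ ⊗ ¬χ) ⊗ φ)) ↔ φ) ↔ χ = 1 − |0.20 − 0.80| = 1 − 0.60 = 0.40

0.40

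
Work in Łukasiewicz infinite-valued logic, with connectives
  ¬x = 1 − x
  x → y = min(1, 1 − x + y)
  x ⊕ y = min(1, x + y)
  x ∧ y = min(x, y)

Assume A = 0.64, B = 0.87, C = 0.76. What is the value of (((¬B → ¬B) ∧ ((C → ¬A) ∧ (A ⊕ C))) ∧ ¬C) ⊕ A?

0.88

¬B = 1 − 0.87 = 0.13
¬B → ¬B = min(1, 1 − 0.13 + 0.13) = min(1, 1.00) = 1.00
¬A = 1 − 0.64 = 0.36
C → ¬A = min(1, 1 − 0.76 + 0.36) = min(1, 0.60) = 0.60
A ⊕ C = min(1, 0.64 + 0.76) = min(1, 1.40) = 1.00
(C → ¬A) ∧ (A ⊕ C) = min(0.60, 1.00) = 0.60
(¬B → ¬B) ∧ ((C → ¬A) ∧ (A ⊕ C)) = min(1.00, 0.60) = 0.60
¬C = 1 − 0.76 = 0.24
((¬B → ¬B) ∧ ((C → ¬A) ∧ (A ⊕ C))) ∧ ¬C = min(0.60, 0.24) = 0.24
(((¬B → ¬B) ∧ ((C → ¬A) ∧ (A ⊕ C))) ∧ ¬C) ⊕ A = min(1, 0.24 + 0.64) = min(1, 0.88) = 0.88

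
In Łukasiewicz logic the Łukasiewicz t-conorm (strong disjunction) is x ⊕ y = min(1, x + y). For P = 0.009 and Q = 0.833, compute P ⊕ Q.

0.842

P ⊕ Q = min(1, 0.009 + 0.833) = min(1, 0.842) = 0.842
For comparison, the Gödel t-conorm max(x, y) would give 0.833.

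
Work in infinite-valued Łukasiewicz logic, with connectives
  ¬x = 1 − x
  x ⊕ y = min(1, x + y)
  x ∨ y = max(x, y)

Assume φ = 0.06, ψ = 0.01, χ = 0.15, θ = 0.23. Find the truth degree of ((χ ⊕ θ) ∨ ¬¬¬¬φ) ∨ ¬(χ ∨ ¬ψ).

χ ⊕ θ = min(1, 0.15 + 0.23) = min(1, 0.38) = 0.38
¬φ = 1 − 0.06 = 0.94
¬¬φ = 1 − 0.94 = 0.06
¬¬¬φ = 1 − 0.06 = 0.94
¬¬¬¬φ = 1 − 0.94 = 0.06
(χ ⊕ θ) ∨ ¬¬¬¬φ = max(0.38, 0.06) = 0.38
¬ψ = 1 − 0.01 = 0.99
χ ∨ ¬ψ = max(0.15, 0.99) = 0.99
¬(χ ∨ ¬ψ) = 1 − 0.99 = 0.01
((χ ⊕ θ) ∨ ¬¬¬¬φ) ∨ ¬(χ ∨ ¬ψ) = max(0.38, 0.01) = 0.38

0.38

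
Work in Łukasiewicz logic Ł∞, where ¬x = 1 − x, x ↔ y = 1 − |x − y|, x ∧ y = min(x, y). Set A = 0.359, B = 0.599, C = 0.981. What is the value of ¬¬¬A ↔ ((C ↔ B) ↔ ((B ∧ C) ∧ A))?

0.900

¬A = 1 − 0.359 = 0.641
¬¬A = 1 − 0.641 = 0.359
¬¬¬A = 1 − 0.359 = 0.641
C ↔ B = 1 − |0.981 − 0.599| = 1 − 0.382 = 0.618
B ∧ C = min(0.599, 0.981) = 0.599
(B ∧ C) ∧ A = min(0.599, 0.359) = 0.359
(C ↔ B) ↔ ((B ∧ C) ∧ A) = 1 − |0.618 − 0.359| = 1 − 0.259 = 0.741
¬¬¬A ↔ ((C ↔ B) ↔ ((B ∧ C) ∧ A)) = 1 − |0.641 − 0.741| = 1 − 0.100 = 0.900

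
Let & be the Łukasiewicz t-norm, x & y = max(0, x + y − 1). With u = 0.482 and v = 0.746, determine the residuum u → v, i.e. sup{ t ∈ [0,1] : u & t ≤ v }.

The residuum of the Łukasiewicz t-norm gives the supremum: min(1, 1 − 0.482 + 0.746).
1 − 0.482 + 0.746 = 1.264, so t = min(1, 1.264) = 1.000.
Check: 0.482 & 1.000 = max(0, 0.482) = 0.482 ≤ 0.746.

1.000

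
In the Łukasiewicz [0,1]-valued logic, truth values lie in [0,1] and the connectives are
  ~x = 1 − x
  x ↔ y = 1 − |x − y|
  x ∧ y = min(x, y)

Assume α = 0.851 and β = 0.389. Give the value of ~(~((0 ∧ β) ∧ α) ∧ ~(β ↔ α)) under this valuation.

0 ∧ β = min(0.000, 0.389) = 0.000
(0 ∧ β) ∧ α = min(0.000, 0.851) = 0.000
~((0 ∧ β) ∧ α) = 1 − 0.000 = 1.000
β ↔ α = 1 − |0.389 − 0.851| = 1 − 0.462 = 0.538
~(β ↔ α) = 1 − 0.538 = 0.462
~((0 ∧ β) ∧ α) ∧ ~(β ↔ α) = min(1.000, 0.462) = 0.462
~(~((0 ∧ β) ∧ α) ∧ ~(β ↔ α)) = 1 − 0.462 = 0.538

0.538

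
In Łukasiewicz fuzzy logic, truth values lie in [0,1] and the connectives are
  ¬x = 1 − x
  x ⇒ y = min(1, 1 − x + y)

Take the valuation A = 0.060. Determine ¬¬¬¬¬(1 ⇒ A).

1 ⇒ A = min(1, 1 − 1.000 + 0.060) = min(1, 0.060) = 0.060
¬(1 ⇒ A) = 1 − 0.060 = 0.940
¬¬(1 ⇒ A) = 1 − 0.940 = 0.060
¬¬¬(1 ⇒ A) = 1 − 0.060 = 0.940
¬¬¬¬(1 ⇒ A) = 1 − 0.940 = 0.060
¬¬¬¬¬(1 ⇒ A) = 1 − 0.060 = 0.940

0.940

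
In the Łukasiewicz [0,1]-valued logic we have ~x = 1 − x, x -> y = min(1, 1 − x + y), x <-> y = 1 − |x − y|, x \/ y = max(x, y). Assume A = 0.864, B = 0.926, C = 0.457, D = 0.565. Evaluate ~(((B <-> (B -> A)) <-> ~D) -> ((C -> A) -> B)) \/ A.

0.864

B -> A = min(1, 1 − 0.926 + 0.864) = min(1, 0.938) = 0.938
B <-> (B -> A) = 1 − |0.926 − 0.938| = 1 − 0.012 = 0.988
~D = 1 − 0.565 = 0.435
(B <-> (B -> A)) <-> ~D = 1 − |0.988 − 0.435| = 1 − 0.553 = 0.447
C -> A = min(1, 1 − 0.457 + 0.864) = min(1, 1.407) = 1.000
(C -> A) -> B = min(1, 1 − 1.000 + 0.926) = min(1, 0.926) = 0.926
((B <-> (B -> A)) <-> ~D) -> ((C -> A) -> B) = min(1, 1 − 0.447 + 0.926) = min(1, 1.479) = 1.000
~(((B <-> (B -> A)) <-> ~D) -> ((C -> A) -> B)) = 1 − 1.000 = 0.000
~(((B <-> (B -> A)) <-> ~D) -> ((C -> A) -> B)) \/ A = max(0.000, 0.864) = 0.864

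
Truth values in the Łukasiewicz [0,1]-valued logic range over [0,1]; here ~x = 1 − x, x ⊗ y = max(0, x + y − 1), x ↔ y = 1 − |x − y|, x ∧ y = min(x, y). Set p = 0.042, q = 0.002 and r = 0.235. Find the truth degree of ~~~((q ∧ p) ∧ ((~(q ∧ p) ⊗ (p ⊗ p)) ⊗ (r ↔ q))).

q ∧ p = min(0.002, 0.042) = 0.002
~(q ∧ p) = 1 − 0.002 = 0.998
p ⊗ p = max(0, 0.042 + 0.042 − 1) = max(0, -0.916) = 0.000
~(q ∧ p) ⊗ (p ⊗ p) = max(0, 0.998 + 0.000 − 1) = max(0, -0.002) = 0.000
r ↔ q = 1 − |0.235 − 0.002| = 1 − 0.233 = 0.767
(~(q ∧ p) ⊗ (p ⊗ p)) ⊗ (r ↔ q) = max(0, 0.000 + 0.767 − 1) = max(0, -0.233) = 0.000
(q ∧ p) ∧ ((~(q ∧ p) ⊗ (p ⊗ p)) ⊗ (r ↔ q)) = min(0.002, 0.000) = 0.000
~((q ∧ p) ∧ ((~(q ∧ p) ⊗ (p ⊗ p)) ⊗ (r ↔ q))) = 1 − 0.000 = 1.000
~~((q ∧ p) ∧ ((~(q ∧ p) ⊗ (p ⊗ p)) ⊗ (r ↔ q))) = 1 − 1.000 = 0.000
~~~((q ∧ p) ∧ ((~(q ∧ p) ⊗ (p ⊗ p)) ⊗ (r ↔ q))) = 1 − 0.000 = 1.000

1.000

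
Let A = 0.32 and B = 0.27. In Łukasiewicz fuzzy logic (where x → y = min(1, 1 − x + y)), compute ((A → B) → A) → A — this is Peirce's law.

A → B = min(1, 1 − 0.32 + 0.27) = min(1, 0.95) = 0.95
(A → B) → A = min(1, 1 − 0.95 + 0.32) = min(1, 0.37) = 0.37
((A → B) → A) → A = min(1, 1 − 0.37 + 0.32) = min(1, 0.95) = 0.95
(The value 0.95 < 1 shows this instance is not satisfied; not a Ł∞-tautology in general.)

0.95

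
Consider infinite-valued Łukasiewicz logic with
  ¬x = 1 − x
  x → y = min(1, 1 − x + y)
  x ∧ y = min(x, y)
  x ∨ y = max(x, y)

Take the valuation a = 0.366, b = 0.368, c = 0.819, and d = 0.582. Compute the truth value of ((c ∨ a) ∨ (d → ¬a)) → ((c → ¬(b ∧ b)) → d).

0.769

c ∨ a = max(0.819, 0.366) = 0.819
¬a = 1 − 0.366 = 0.634
d → ¬a = min(1, 1 − 0.582 + 0.634) = min(1, 1.052) = 1.000
(c ∨ a) ∨ (d → ¬a) = max(0.819, 1.000) = 1.000
b ∧ b = min(0.368, 0.368) = 0.368
¬(b ∧ b) = 1 − 0.368 = 0.632
c → ¬(b ∧ b) = min(1, 1 − 0.819 + 0.632) = min(1, 0.813) = 0.813
(c → ¬(b ∧ b)) → d = min(1, 1 − 0.813 + 0.582) = min(1, 0.769) = 0.769
((c ∨ a) ∨ (d → ¬a)) → ((c → ¬(b ∧ b)) → d) = min(1, 1 − 1.000 + 0.769) = min(1, 0.769) = 0.769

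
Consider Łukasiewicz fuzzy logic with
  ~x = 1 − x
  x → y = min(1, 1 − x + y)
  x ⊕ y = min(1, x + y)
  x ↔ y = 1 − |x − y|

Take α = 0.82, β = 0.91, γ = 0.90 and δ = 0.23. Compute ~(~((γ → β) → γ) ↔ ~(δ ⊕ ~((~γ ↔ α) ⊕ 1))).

0.67

γ → β = min(1, 1 − 0.90 + 0.91) = min(1, 1.01) = 1.00
(γ → β) → γ = min(1, 1 − 1.00 + 0.90) = min(1, 0.90) = 0.90
~((γ → β) → γ) = 1 − 0.90 = 0.10
~γ = 1 − 0.90 = 0.10
~γ ↔ α = 1 − |0.10 − 0.82| = 1 − 0.72 = 0.28
(~γ ↔ α) ⊕ 1 = min(1, 0.28 + 1.00) = min(1, 1.28) = 1.00
~((~γ ↔ α) ⊕ 1) = 1 − 1.00 = 0.00
δ ⊕ ~((~γ ↔ α) ⊕ 1) = min(1, 0.23 + 0.00) = min(1, 0.23) = 0.23
~(δ ⊕ ~((~γ ↔ α) ⊕ 1)) = 1 − 0.23 = 0.77
~((γ → β) → γ) ↔ ~(δ ⊕ ~((~γ ↔ α) ⊕ 1)) = 1 − |0.10 − 0.77| = 1 − 0.67 = 0.33
~(~((γ → β) → γ) ↔ ~(δ ⊕ ~((~γ ↔ α) ⊕ 1))) = 1 − 0.33 = 0.67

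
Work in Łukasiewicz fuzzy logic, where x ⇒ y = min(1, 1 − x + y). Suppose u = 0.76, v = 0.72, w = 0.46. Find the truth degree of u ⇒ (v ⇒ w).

v ⇒ w = min(1, 1 − 0.72 + 0.46) = min(1, 0.74) = 0.74
u ⇒ (v ⇒ w) = min(1, 1 − 0.76 + 0.74) = min(1, 0.98) = 0.98

0.98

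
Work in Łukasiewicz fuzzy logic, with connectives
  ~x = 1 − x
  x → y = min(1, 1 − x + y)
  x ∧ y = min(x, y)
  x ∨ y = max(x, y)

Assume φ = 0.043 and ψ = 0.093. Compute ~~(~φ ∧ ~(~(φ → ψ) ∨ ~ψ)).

0.093

~φ = 1 − 0.043 = 0.957
φ → ψ = min(1, 1 − 0.043 + 0.093) = min(1, 1.050) = 1.000
~(φ → ψ) = 1 − 1.000 = 0.000
~ψ = 1 − 0.093 = 0.907
~(φ → ψ) ∨ ~ψ = max(0.000, 0.907) = 0.907
~(~(φ → ψ) ∨ ~ψ) = 1 − 0.907 = 0.093
~φ ∧ ~(~(φ → ψ) ∨ ~ψ) = min(0.957, 0.093) = 0.093
~(~φ ∧ ~(~(φ → ψ) ∨ ~ψ)) = 1 − 0.093 = 0.907
~~(~φ ∧ ~(~(φ → ψ) ∨ ~ψ)) = 1 − 0.907 = 0.093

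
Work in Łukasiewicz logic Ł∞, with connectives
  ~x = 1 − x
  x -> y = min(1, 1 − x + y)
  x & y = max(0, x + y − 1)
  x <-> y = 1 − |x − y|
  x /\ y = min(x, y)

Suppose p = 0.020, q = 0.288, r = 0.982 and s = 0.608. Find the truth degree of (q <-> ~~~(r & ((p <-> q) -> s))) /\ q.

0.288

p <-> q = 1 − |0.020 − 0.288| = 1 − 0.268 = 0.732
(p <-> q) -> s = min(1, 1 − 0.732 + 0.608) = min(1, 0.876) = 0.876
r & ((p <-> q) -> s) = max(0, 0.982 + 0.876 − 1) = max(0, 0.858) = 0.858
~(r & ((p <-> q) -> s)) = 1 − 0.858 = 0.142
~~(r & ((p <-> q) -> s)) = 1 − 0.142 = 0.858
~~~(r & ((p <-> q) -> s)) = 1 − 0.858 = 0.142
q <-> ~~~(r & ((p <-> q) -> s)) = 1 − |0.288 − 0.142| = 1 − 0.146 = 0.854
(q <-> ~~~(r & ((p <-> q) -> s))) /\ q = min(0.854, 0.288) = 0.288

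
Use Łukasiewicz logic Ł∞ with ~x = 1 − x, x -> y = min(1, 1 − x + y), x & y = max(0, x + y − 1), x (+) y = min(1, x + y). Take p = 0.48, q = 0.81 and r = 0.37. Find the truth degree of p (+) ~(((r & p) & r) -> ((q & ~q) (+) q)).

0.48

r & p = max(0, 0.37 + 0.48 − 1) = max(0, -0.15) = 0.00
(r & p) & r = max(0, 0.00 + 0.37 − 1) = max(0, -0.63) = 0.00
~q = 1 − 0.81 = 0.19
q & ~q = max(0, 0.81 + 0.19 − 1) = max(0, 0.00) = 0.00
(q & ~q) (+) q = min(1, 0.00 + 0.81) = min(1, 0.81) = 0.81
((r & p) & r) -> ((q & ~q) (+) q) = min(1, 1 − 0.00 + 0.81) = min(1, 1.81) = 1.00
~(((r & p) & r) -> ((q & ~q) (+) q)) = 1 − 1.00 = 0.00
p (+) ~(((r & p) & r) -> ((q & ~q) (+) q)) = min(1, 0.48 + 0.00) = min(1, 0.48) = 0.48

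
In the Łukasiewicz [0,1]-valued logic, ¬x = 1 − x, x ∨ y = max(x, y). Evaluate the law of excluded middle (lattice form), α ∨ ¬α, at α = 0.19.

¬α = 1 − 0.19 = 0.81
α ∨ ¬α = max(0.19, 0.81) = 0.81
(The value 0.81 < 1 shows this instance is not satisfied; not a Ł∞-tautology — its value is max(a, 1−a).)

0.81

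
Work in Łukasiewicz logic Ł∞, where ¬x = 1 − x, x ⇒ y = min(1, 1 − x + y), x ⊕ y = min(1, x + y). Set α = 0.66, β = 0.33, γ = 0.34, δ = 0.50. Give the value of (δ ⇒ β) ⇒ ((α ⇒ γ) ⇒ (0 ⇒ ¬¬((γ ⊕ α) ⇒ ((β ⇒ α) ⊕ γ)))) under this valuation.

1.00

δ ⇒ β = min(1, 1 − 0.50 + 0.33) = min(1, 0.83) = 0.83
α ⇒ γ = min(1, 1 − 0.66 + 0.34) = min(1, 0.68) = 0.68
γ ⊕ α = min(1, 0.34 + 0.66) = min(1, 1.00) = 1.00
β ⇒ α = min(1, 1 − 0.33 + 0.66) = min(1, 1.33) = 1.00
(β ⇒ α) ⊕ γ = min(1, 1.00 + 0.34) = min(1, 1.34) = 1.00
(γ ⊕ α) ⇒ ((β ⇒ α) ⊕ γ) = min(1, 1 − 1.00 + 1.00) = min(1, 1.00) = 1.00
¬((γ ⊕ α) ⇒ ((β ⇒ α) ⊕ γ)) = 1 − 1.00 = 0.00
¬¬((γ ⊕ α) ⇒ ((β ⇒ α) ⊕ γ)) = 1 − 0.00 = 1.00
0 ⇒ ¬¬((γ ⊕ α) ⇒ ((β ⇒ α) ⊕ γ)) = min(1, 1 − 0.00 + 1.00) = min(1, 2.00) = 1.00
(α ⇒ γ) ⇒ (0 ⇒ ¬¬((γ ⊕ α) ⇒ ((β ⇒ α) ⊕ γ))) = min(1, 1 − 0.68 + 1.00) = min(1, 1.32) = 1.00
(δ ⇒ β) ⇒ ((α ⇒ γ) ⇒ (0 ⇒ ¬¬((γ ⊕ α) ⇒ ((β ⇒ α) ⊕ γ)))) = min(1, 1 − 0.83 + 1.00) = min(1, 1.17) = 1.00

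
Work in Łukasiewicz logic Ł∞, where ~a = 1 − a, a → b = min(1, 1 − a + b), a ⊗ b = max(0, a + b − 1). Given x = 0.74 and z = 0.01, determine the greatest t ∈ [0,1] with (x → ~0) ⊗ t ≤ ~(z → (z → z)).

0.00

~0 = 1 − 0.00 = 1.00
x → ~0 = min(1, 1 − 0.74 + 1.00) = min(1, 1.26) = 1.00
So the left factor is x → ~0 = 1.00.
z → z = min(1, 1 − 0.01 + 0.01) = min(1, 1.00) = 1.00
z → (z → z) = min(1, 1 − 0.01 + 1.00) = min(1, 1.99) = 1.00
~(z → (z → z)) = 1 − 1.00 = 0.00
So the right-hand bound is ~(z → (z → z)) = 0.00.
The residuum of the Łukasiewicz t-norm gives the supremum: min(1, 1 − 1.00 + 0.00).
1 − 1.00 + 0.00 = 0.00, so t = min(1, 0.00) = 0.00.
Check: 1.00 ⊗ 0.00 = max(0, 0.00) = 0.00 ≤ 0.00.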